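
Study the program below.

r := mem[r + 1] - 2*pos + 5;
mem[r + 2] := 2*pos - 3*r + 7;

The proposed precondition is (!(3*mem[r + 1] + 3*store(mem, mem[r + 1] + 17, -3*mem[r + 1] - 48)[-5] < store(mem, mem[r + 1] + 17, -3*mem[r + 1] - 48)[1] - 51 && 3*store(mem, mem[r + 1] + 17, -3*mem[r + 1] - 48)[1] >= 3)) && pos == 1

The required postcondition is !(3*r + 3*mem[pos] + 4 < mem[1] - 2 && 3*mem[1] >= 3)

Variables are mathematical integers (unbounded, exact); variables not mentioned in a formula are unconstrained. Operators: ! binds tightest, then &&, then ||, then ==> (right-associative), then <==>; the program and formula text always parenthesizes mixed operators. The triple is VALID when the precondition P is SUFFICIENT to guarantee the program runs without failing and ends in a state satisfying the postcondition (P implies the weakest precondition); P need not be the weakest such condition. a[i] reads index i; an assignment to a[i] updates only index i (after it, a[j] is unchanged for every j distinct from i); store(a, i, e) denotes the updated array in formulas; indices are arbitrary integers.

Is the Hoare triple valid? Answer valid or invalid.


Working backward. After the program, the postcondition !(3*r + 3*mem[pos] + 4 < mem[1] - 2 && 3*mem[1] >= 3) must hold; in canonical form it is !(3*mem[pos] + 3*r < mem[1] - 6 && 3*mem[1] >= 3).
Before mem[r + 2] := 2*pos - 3*r + 7: !(3*store(mem, r + 2, 2*pos - 3*r + 7)[pos] + 3*r < store(mem, r + 2, 2*pos - 3*r + 7)[1] - 6 && 3*store(mem, r + 2, 2*pos - 3*r + 7)[1] >= 3)
Before r := mem[r + 1] - 2*pos + 5: !(3*mem[r + 1] + 3*store(mem, mem[r + 1] - 2*pos + 7, -3*mem[r + 1] + 8*pos - 8)[pos] < store(mem, mem[r + 1] - 2*pos + 7, -3*mem[r + 1] + 8*pos - 8)[1] + 6*pos - 21 && 3*store(mem, mem[r + 1] - 2*pos + 7, -3*mem[r + 1] + 8*pos - 8)[1] >= 3)
The weakest precondition is !(3*mem[r + 1] + 3*store(mem, mem[r + 1] - 2*pos + 7, -3*mem[r + 1] + 8*pos - 8)[pos] < store(mem, mem[r + 1] - 2*pos + 7, -3*mem[r + 1] + 8*pos - 8)[1] + 6*pos - 21 && 3*store(mem, mem[r + 1] - 2*pos + 7, -3*mem[r + 1] + 8*pos - 8)[1] >= 3).
Check whether (!(3*mem[r + 1] + 3*store(mem, mem[r + 1] + 17, -3*mem[r + 1] - 48)[-5] < store(mem, mem[r + 1] + 17, -3*mem[r + 1] - 48)[1] - 51 && 3*store(mem, mem[r + 1] + 17, -3*mem[r + 1] - 48)[1] >= 3)) && pos == 1 implies it.
Countermodel: at the initial state mem = {[-11] = 2, [-5] = 2, [1] = 9, [3] = -16, elsewhere 2}, pos = 1, r = 2, the precondition holds but the weakest precondition fails.
Answer: invalid


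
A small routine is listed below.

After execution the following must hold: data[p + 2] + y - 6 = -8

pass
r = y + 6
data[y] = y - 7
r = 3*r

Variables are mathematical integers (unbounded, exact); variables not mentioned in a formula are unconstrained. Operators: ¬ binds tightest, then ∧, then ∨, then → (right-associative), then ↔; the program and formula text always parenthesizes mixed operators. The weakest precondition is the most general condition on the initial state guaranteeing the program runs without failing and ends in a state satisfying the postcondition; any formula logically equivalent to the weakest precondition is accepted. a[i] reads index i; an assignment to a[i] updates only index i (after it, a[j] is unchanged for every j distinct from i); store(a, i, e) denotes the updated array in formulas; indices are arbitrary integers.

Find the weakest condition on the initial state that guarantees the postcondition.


Working backward. After the program, the postcondition data[p + 2] + y - 6 = -8 must hold; in canonical form it is data[p + 2] + y = -2.
Before r := 3*r: data[p + 2] + y = -2
Before data[y] := y - 7: store(data, y, y - 7)[p + 2] + y = -2
Before r := y + 6: store(data, y, y - 7)[p + 2] + y = -2
Before skip: store(data, y, y - 7)[p + 2] + y = -2
Answer: WP = store(data, y, y - 7)[p + 2] + y = -2


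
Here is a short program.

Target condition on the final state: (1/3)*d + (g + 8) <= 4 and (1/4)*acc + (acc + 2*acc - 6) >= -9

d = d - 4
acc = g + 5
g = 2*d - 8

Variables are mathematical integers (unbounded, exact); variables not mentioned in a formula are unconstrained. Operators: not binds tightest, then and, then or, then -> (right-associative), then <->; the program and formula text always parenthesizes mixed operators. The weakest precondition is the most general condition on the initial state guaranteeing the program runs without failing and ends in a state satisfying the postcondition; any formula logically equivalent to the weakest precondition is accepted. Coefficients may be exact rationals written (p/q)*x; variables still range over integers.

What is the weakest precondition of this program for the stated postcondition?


Working backward. After the program, the postcondition (1/3)*d + (g + 8) <= 4 and (1/4)*acc + (acc + 2*acc - 6) >= -9 must hold; in canonical form it is (1/3)*d + g <= -4 and (13/4)*acc >= -3.
Before g := 2*d - 8: (7/3)*d <= 4 and (13/4)*acc >= -3
Before acc := g + 5: (7/3)*d <= 4 and (13/4)*g >= -77/4
Before d := d - 4: (7/3)*d <= 40/3 and (13/4)*g >= -77/4
Answer: WP = (7/3)*d <= 40/3 and (13/4)*g >= -77/4


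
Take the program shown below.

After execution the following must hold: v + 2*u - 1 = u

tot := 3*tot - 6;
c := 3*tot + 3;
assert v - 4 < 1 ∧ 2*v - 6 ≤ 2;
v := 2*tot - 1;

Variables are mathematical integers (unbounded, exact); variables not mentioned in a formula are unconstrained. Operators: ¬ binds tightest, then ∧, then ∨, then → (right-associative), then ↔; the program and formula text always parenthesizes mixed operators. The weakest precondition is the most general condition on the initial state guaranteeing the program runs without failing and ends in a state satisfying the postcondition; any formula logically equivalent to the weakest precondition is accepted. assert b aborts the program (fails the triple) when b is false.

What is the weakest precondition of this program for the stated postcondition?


Working backward. After the program, the postcondition v + 2*u - 1 = u must hold; in canonical form it is u + v = 1.
Before v := 2*tot - 1: 2*tot + u = 2
Before assert v - 4 < 1 ∧ 2*v - 6 ≤ 2: v < 5 ∧ 2*v ≤ 8 ∧ 2*tot + u = 2
Before c := 3*tot + 3: v < 5 ∧ 2*v ≤ 8 ∧ 2*tot + u = 2
Before tot := 3*tot - 6: v < 5 ∧ 2*v ≤ 8 ∧ 6*tot + u = 14
Answer: WP = v < 5 ∧ 2*v ≤ 8 ∧ 6*tot + u = 14


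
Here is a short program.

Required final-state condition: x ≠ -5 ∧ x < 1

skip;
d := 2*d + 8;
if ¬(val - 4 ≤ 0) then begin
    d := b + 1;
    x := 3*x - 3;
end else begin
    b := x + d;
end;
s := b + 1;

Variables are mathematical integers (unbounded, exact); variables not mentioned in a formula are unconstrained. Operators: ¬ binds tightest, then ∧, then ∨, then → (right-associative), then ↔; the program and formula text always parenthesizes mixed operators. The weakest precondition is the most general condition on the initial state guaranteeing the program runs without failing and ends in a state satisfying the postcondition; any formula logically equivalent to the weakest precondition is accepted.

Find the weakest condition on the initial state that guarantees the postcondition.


Working backward. After the program, x ≠ -5 ∧ x < 1 must hold.
Before s := b + 1: x ≠ -5 ∧ x < 1
Then branch requires 3*x ≠ -2 ∧ 3*x < 4; else branch requires x ≠ -5 ∧ x < 1.
Before the if: ((¬(val ≤ 4)) → (3*x ≠ -2 ∧ 3*x < 4)) ∧ (val ≤ 4 → (x ≠ -5 ∧ x < 1))
Before d := 2*d + 8: ((¬(val ≤ 4)) → (3*x ≠ -2 ∧ 3*x < 4)) ∧ (val ≤ 4 → (x ≠ -5 ∧ x < 1))
Before skip: ((¬(val ≤ 4)) → (3*x ≠ -2 ∧ 3*x < 4)) ∧ (val ≤ 4 → (x ≠ -5 ∧ x < 1))
Answer: WP = ((¬(val ≤ 4)) → (3*x ≠ -2 ∧ 3*x < 4)) ∧ (val ≤ 4 → (x ≠ -5 ∧ x < 1))


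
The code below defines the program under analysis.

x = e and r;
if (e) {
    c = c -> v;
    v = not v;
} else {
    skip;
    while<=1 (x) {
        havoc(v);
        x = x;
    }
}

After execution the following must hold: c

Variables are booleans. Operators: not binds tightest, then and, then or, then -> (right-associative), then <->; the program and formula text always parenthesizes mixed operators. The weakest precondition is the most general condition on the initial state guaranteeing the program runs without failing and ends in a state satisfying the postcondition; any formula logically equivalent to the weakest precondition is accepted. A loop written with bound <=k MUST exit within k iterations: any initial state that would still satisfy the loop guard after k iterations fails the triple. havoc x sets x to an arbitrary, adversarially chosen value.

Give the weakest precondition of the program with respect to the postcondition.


Working backward. After the program, c must hold.
Then branch requires c -> v; else branch requires (x -> ((not x) and c)) and ((not x) -> c).
Before the if: (e -> (c -> v)) and ((not e) -> ((x -> ((not x) and c)) and ((not x) -> c)))
Before x := e and r: (e -> (c -> v)) and ((not e) -> (((e and r) -> ((not (e and r)) and c)) and ((not (e and r)) -> c)))
Answer: WP = (e -> (c -> v)) and ((not e) -> (((e and r) -> ((not (e and r)) and c)) and ((not (e and r)) -> c)))


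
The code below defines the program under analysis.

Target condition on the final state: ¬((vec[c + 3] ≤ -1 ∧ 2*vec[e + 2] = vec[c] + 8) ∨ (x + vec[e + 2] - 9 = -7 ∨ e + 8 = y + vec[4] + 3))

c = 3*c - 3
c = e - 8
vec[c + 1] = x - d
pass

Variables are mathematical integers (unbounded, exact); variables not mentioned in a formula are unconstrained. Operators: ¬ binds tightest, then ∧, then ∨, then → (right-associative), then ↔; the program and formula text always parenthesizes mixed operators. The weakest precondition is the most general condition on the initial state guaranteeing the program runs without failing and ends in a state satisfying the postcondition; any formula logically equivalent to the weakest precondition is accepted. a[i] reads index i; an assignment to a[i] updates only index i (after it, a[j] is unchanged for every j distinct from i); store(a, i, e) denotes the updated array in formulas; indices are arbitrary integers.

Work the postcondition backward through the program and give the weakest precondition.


Working backward. After the program, the postcondition ¬((vec[c + 3] ≤ -1 ∧ 2*vec[e + 2] = vec[c] + 8) ∨ (x + vec[e + 2] - 9 = -7 ∨ e + 8 = y + vec[4] + 3)) must hold; in canonical form it is ¬((vec[c + 3] ≤ -1 ∧ 2*vec[e + 2] = vec[c] + 8) ∨ vec[e + 2] + x = 2 ∨ e = vec[4] + y - 5).
Before skip: ¬((vec[c + 3] ≤ -1 ∧ 2*vec[e + 2] = vec[c] + 8) ∨ vec[e + 2] + x = 2 ∨ e = vec[4] + y - 5)
Before vec[c + 1] := x - d: ¬((store(vec, c + 1, -d + x)[c + 3] ≤ -1 ∧ 2*store(vec, c + 1, -d + x)[e + 2] = store(vec, c + 1, -d + x)[c] + 8) ∨ store(vec, c + 1, -d + x)[e + 2] + x = 2 ∨ e = store(vec, c + 1, -d + x)[4] + y - 5)
Before c := e - 8: ¬((store(vec, e - 7, -d + x)[e - 5] ≤ -1 ∧ 2*store(vec, e - 7, -d + x)[e + 2] = store(vec, e - 7, -d + x)[e - 8] + 8) ∨ store(vec, e - 7, -d + x)[e + 2] + x = 2 ∨ e = store(vec, e - 7, -d + x)[4] + y - 5)
Before c := 3*c - 3: ¬((store(vec, e - 7, -d + x)[e - 5] ≤ -1 ∧ 2*store(vec, e - 7, -d + x)[e + 2] = store(vec, e - 7, -d + x)[e - 8] + 8) ∨ store(vec, e - 7, -d + x)[e + 2] + x = 2 ∨ e = store(vec, e - 7, -d + x)[4] + y - 5)
Answer: WP = ¬((store(vec, e - 7, -d + x)[e - 5] ≤ -1 ∧ 2*store(vec, e - 7, -d + x)[e + 2] = store(vec, e - 7, -d + x)[e - 8] + 8) ∨ store(vec, e - 7, -d + x)[e + 2] + x = 2 ∨ e = store(vec, e - 7, -d + x)[4] + y - 5)


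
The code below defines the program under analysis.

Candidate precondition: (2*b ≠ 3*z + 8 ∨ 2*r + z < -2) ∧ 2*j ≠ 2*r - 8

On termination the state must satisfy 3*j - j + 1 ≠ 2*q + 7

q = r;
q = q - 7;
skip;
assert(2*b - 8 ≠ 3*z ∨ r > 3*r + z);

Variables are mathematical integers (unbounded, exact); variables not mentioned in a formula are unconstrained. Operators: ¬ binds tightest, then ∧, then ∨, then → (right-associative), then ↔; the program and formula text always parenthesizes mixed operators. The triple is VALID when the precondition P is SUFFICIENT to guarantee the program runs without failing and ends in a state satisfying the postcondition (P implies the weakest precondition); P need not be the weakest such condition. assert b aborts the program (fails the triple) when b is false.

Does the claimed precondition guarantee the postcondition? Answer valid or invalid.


Working backward. After the program, the postcondition 3*j - j + 1 ≠ 2*q + 7 must hold; in canonical form it is 2*j ≠ 2*q + 6.
Before assert 2*b - 8 ≠ 3*z ∨ r > 3*r + z: (2*b ≠ 3*z + 8 ∨ 2*r + z < 0) ∧ 2*j ≠ 2*q + 6
Before skip: (2*b ≠ 3*z + 8 ∨ 2*r + z < 0) ∧ 2*j ≠ 2*q + 6
Before q := q - 7: (2*b ≠ 3*z + 8 ∨ 2*r + z < 0) ∧ 2*j ≠ 2*q - 8
Before q := r: (2*b ≠ 3*z + 8 ∨ 2*r + z < 0) ∧ 2*j ≠ 2*r - 8
The weakest precondition is (2*b ≠ 3*z + 8 ∨ 2*r + z < 0) ∧ 2*j ≠ 2*r - 8.
Check whether (2*b ≠ 3*z + 8 ∨ 2*r + z < -2) ∧ 2*j ≠ 2*r - 8 implies it.
Every state satisfying the precondition satisfies the weakest precondition: the implication holds.
Answer: valid


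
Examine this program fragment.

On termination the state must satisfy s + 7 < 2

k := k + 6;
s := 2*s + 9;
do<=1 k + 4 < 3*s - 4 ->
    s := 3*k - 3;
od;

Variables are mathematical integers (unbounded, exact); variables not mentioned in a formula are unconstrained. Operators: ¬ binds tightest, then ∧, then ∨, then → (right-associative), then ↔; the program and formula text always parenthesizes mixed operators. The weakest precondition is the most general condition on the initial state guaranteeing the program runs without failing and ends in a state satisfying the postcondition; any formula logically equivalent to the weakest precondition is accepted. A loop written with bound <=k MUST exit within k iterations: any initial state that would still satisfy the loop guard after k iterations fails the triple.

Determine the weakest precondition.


Working backward. After the program, the postcondition s + 7 < 2 must hold; in canonical form it is s < -5.
Before the loop (bound <=1), unroll the exhaustion recursion (WP_0 = exit-now case; WP_j = one more guarded iteration, up to j = 1):
  WP_0: (¬(k < 3*s - 8)) ∧ s < -5
  WP_1: (k < 3*s - 8 → ((¬(8*k > 17)) ∧ 3*k < -2)) ∧ ((¬(k < 3*s - 8)) → s < -5)
So before the loop: (k < 3*s - 8 → ((¬(8*k > 17)) ∧ 3*k < -2)) ∧ ((¬(k < 3*s - 8)) → s < -5)
Before s := 2*s + 9: (k < 6*s + 19 → ((¬(8*k > 17)) ∧ 3*k < -2)) ∧ ((¬(k < 6*s + 19)) → 2*s < -14)
Before k := k + 6: (k < 6*s + 13 → ((¬(8*k > -31)) ∧ 3*k < -20)) ∧ ((¬(k < 6*s + 13)) → 2*s < -14)
Answer: WP = (k < 6*s + 13 → ((¬(8*k > -31)) ∧ 3*k < -20)) ∧ ((¬(k < 6*s + 13)) → 2*s < -14)


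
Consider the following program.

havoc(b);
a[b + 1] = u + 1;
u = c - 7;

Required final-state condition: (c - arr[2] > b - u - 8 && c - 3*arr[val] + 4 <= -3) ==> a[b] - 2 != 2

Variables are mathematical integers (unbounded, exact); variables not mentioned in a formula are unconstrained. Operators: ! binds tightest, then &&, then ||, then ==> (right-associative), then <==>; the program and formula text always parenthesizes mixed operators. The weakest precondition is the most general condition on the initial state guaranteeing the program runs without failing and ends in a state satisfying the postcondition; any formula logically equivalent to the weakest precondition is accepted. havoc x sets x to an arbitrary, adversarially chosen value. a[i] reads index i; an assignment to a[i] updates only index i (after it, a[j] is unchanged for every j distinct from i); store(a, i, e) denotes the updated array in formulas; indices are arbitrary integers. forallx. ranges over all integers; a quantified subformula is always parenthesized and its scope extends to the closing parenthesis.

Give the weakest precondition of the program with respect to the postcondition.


Working backward. After the program, the postcondition (c - arr[2] > b - u - 8 && c - 3*arr[val] + 4 <= -3) ==> a[b] - 2 != 2 must hold; in canonical form it is (c + u > arr[2] + b - 8 && c <= 3*arr[val] - 7) ==> a[b] != 4.
Before u := c - 7: (2*c > arr[2] + b - 1 && c <= 3*arr[val] - 7) ==> a[b] != 4
Before a[b + 1] := u + 1: (2*c > arr[2] + b - 1 && c <= 3*arr[val] - 7) ==> store(a, b + 1, u + 1)[b] != 4
Before havoc b: forall b_1. ((2*c > arr[2] + b_1 - 1 && c <= 3*arr[val] - 7) ==> store(a, b_1 + 1, u + 1)[b_1] != 4)
Answer: WP = forall b_1. ((2*c > arr[2] + b_1 - 1 && c <= 3*arr[val] - 7) ==> store(a, b_1 + 1, u + 1)[b_1] != 4)


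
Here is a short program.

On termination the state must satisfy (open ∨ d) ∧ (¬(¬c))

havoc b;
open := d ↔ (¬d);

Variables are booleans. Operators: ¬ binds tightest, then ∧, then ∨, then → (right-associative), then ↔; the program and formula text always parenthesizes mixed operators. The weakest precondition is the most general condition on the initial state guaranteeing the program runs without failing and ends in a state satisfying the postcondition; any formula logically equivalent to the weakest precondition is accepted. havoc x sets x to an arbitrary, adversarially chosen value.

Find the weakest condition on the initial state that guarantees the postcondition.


Working backward. After the program, the postcondition (open ∨ d) ∧ (¬(¬c)) must hold; in canonical form it is (open ∨ d) ∧ c.
Before open := d ↔ (¬d): ((d ↔ (¬d)) ∨ d) ∧ c
Before havoc b: ((d ↔ (¬d)) ∨ d) ∧ c
Answer: WP = ((d ↔ (¬d)) ∨ d) ∧ c


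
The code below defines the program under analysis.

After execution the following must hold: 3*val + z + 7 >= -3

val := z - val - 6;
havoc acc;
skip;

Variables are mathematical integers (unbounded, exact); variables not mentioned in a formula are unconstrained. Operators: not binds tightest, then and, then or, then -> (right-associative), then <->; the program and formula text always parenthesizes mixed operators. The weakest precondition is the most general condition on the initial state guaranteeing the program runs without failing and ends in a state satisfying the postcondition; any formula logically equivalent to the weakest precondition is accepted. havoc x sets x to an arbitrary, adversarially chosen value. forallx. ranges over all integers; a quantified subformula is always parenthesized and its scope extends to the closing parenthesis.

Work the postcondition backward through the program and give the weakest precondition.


Working backward. After the program, the postcondition 3*val + z + 7 >= -3 must hold; in canonical form it is 3*val + z >= -10.
Before skip: 3*val + z >= -10
Before havoc acc: 3*val + z >= -10
Before val := z - val - 6: 4*z >= 3*val + 8
Answer: WP = 4*z >= 3*val + 8


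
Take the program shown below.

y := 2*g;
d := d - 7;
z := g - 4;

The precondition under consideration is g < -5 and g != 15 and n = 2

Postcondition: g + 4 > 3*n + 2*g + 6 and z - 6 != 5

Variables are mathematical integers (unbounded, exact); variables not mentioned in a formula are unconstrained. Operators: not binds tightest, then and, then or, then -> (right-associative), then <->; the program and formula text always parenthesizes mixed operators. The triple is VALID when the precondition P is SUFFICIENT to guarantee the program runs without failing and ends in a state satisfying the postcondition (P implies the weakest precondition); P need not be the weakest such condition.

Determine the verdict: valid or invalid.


Working backward. After the program, the postcondition g + 4 > 3*n + 2*g + 6 and z - 6 != 5 must hold; in canonical form it is g + 3*n < -2 and z != 11.
Before z := g - 4: g + 3*n < -2 and g != 15
Before d := d - 7: g + 3*n < -2 and g != 15
Before y := 2*g: g + 3*n < -2 and g != 15
The weakest precondition is g + 3*n < -2 and g != 15.
Check whether g < -5 and g != 15 and n = 2 implies it.
Countermodel: at the initial state g = -8, n = 2, the precondition holds but the weakest precondition fails.
Answer: invalid


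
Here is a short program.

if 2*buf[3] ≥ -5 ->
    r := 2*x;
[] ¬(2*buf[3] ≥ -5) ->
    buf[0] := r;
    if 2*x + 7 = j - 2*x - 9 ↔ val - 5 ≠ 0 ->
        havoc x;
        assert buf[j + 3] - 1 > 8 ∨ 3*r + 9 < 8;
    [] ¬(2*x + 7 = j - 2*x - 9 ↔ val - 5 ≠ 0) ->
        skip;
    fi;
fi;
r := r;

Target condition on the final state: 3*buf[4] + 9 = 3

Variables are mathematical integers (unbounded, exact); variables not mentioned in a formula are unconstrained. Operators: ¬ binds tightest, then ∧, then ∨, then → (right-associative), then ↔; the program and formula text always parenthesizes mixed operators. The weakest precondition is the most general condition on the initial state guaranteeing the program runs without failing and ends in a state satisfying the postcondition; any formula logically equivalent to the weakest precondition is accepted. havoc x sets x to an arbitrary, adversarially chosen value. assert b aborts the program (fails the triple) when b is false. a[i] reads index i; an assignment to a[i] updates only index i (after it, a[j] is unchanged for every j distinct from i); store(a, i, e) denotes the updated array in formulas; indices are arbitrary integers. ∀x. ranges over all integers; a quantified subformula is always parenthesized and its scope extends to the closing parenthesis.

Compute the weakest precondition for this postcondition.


Working backward. After the program, the postcondition 3*buf[4] + 9 = 3 must hold; in canonical form it is 3*buf[4] = -6.
Before r := r: 3*buf[4] = -6
Then branch requires 3*buf[4] = -6; else branch requires ((4*x = j - 16 ↔ val ≠ 5) → ((store(buf, 0, r)[j + 3] > 9 ∨ 3*r < -1) ∧ 3*buf[4] = -6)) ∧ ((¬(4*x = j - 16 ↔ val ≠ 5)) → 3*buf[4] = -6).
Before the if: (2*buf[3] ≥ -5 → 3*buf[4] = -6) ∧ ((¬(2*buf[3] ≥ -5)) → (((4*x = j - 16 ↔ val ≠ 5) → ((store(buf, 0, r)[j + 3] > 9 ∨ 3*r < -1) ∧ 3*buf[4] = -6)) ∧ ((¬(4*x = j - 16 ↔ val ≠ 5)) → 3*buf[4] = -6)))
Answer: WP = (2*buf[3] ≥ -5 → 3*buf[4] = -6) ∧ ((¬(2*buf[3] ≥ -5)) → (((4*x = j - 16 ↔ val ≠ 5) → ((store(buf, 0, r)[j + 3] > 9 ∨ 3*r < -1) ∧ 3*buf[4] = -6)) ∧ ((¬(4*x = j - 16 ↔ val ≠ 5)) → 3*buf[4] = -6)))


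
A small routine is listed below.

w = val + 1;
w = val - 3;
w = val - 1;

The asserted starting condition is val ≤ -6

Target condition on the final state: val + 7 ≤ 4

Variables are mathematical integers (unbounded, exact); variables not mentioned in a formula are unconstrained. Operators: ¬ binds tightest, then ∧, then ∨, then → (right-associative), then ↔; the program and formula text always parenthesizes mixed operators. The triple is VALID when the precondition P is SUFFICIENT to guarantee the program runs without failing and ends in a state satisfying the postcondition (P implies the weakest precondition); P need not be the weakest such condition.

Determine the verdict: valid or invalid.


Working backward. After the program, the postcondition val + 7 ≤ 4 must hold; in canonical form it is val ≤ -3.
Before w := val - 1: val ≤ -3
Before w := val - 3: val ≤ -3
Before w := val + 1: val ≤ -3
The weakest precondition is val ≤ -3.
Check whether val ≤ -6 implies it.
Every state satisfying the precondition satisfies the weakest precondition: the implication holds.
Answer: valid


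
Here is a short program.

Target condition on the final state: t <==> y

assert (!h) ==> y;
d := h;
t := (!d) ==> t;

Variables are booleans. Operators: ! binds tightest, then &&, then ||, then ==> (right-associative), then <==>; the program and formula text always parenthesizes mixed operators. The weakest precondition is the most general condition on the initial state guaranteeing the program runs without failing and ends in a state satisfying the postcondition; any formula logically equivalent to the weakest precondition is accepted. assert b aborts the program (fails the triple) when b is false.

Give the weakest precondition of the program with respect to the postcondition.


Working backward. After the program, t <==> y must hold.
Before t := (!d) ==> t: ((!d) ==> t) <==> y
Before d := h: ((!h) ==> t) <==> y
Before assert (!h) ==> y: ((!h) ==> y) && (((!h) ==> t) <==> y)
Answer: WP = ((!h) ==> y) && (((!h) ==> t) <==> y)


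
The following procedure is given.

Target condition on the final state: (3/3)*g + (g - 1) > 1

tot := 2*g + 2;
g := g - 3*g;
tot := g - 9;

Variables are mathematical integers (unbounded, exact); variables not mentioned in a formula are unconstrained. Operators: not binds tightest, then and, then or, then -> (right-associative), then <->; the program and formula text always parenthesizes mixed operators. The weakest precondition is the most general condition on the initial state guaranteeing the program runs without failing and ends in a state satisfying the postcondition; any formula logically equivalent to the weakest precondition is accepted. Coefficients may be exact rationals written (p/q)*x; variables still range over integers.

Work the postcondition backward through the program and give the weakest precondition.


Working backward. After the program, the postcondition (3/3)*g + (g - 1) > 1 must hold; in canonical form it is 2*g > 2.
Before tot := g - 9: 2*g > 2
Before g := g - 3*g: 4*g < -2
Before tot := 2*g + 2: 4*g < -2
Answer: WP = 4*g < -2


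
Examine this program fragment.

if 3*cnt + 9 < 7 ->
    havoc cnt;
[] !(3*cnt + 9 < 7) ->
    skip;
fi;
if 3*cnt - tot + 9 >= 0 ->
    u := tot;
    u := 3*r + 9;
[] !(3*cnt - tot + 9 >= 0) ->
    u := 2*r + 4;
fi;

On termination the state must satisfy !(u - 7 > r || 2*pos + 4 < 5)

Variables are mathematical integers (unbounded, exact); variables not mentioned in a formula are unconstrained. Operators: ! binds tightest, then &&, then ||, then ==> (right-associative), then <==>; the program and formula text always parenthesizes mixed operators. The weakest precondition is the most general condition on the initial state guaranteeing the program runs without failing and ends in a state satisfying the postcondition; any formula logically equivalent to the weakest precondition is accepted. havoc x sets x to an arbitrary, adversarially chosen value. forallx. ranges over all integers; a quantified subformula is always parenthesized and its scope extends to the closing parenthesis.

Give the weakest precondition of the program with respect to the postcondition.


Working backward. After the program, the postcondition !(u - 7 > r || 2*pos + 4 < 5) must hold; in canonical form it is !(u > r + 7 || 2*pos < 1).
Then branch requires !(2*r > -2 || 2*pos < 1); else branch requires !(r > 3 || 2*pos < 1).
Before the if: (3*cnt >= tot - 9 ==> (!(2*r > -2 || 2*pos < 1))) && ((!(3*cnt >= tot - 9)) ==> (!(r > 3 || 2*pos < 1)))
Then branch requires forall cnt_1. ((3*cnt_1 >= tot - 9 ==> (!(2*r > -2 || 2*pos < 1))) && ((!(3*cnt_1 >= tot - 9)) ==> (!(r > 3 || 2*pos < 1)))); else branch requires (3*cnt >= tot - 9 ==> (!(2*r > -2 || 2*pos < 1))) && ((!(3*cnt >= tot - 9)) ==> (!(r > 3 || 2*pos < 1))).
Before the if: (3*cnt < -2 ==> (forall cnt_1. ((3*cnt_1 >= tot - 9 ==> (!(2*r > -2 || 2*pos < 1))) && ((!(3*cnt_1 >= tot - 9)) ==> (!(r > 3 || 2*pos < 1)))))) && ((!(3*cnt < -2)) ==> ((3*cnt >= tot - 9 ==> (!(2*r > -2 || 2*pos < 1))) && ((!(3*cnt >= tot - 9)) ==> (!(r > 3 || 2*pos < 1)))))
Answer: WP = (3*cnt < -2 ==> (forall cnt_1. ((3*cnt_1 >= tot - 9 ==> (!(2*r > -2 || 2*pos < 1))) && ((!(3*cnt_1 >= tot - 9)) ==> (!(r > 3 || 2*pos < 1)))))) && ((!(3*cnt < -2)) ==> ((3*cnt >= tot - 9 ==> (!(2*r > -2 || 2*pos < 1))) && ((!(3*cnt >= tot - 9)) ==> (!(r > 3 || 2*pos < 1)))))


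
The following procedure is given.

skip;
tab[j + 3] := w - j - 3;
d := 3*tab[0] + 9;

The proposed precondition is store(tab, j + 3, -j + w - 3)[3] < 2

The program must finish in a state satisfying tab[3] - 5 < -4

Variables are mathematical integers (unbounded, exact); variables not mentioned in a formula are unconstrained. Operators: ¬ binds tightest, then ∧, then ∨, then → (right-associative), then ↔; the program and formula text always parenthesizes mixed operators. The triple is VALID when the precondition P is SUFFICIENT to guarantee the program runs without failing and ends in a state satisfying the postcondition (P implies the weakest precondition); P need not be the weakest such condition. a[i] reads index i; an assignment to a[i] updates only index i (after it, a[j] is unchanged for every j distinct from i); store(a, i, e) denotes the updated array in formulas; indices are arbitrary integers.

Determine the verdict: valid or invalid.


Working backward. After the program, the postcondition tab[3] - 5 < -4 must hold; in canonical form it is tab[3] < 1.
Before d := 3*tab[0] + 9: tab[3] < 1
Before tab[j + 3] := w - j - 3: store(tab, j + 3, -j + w - 3)[3] < 1
Before skip: store(tab, j + 3, -j + w - 3)[3] < 1
The weakest precondition is store(tab, j + 3, -j + w - 3)[3] < 1.
Check whether store(tab, j + 3, -j + w - 3)[3] < 2 implies it.
Countermodel: at the initial state j = -3, tab = {[0] = 1, [3] = 1, elsewhere 1}, w = 1, the precondition holds but the weakest precondition fails.
Answer: invalid


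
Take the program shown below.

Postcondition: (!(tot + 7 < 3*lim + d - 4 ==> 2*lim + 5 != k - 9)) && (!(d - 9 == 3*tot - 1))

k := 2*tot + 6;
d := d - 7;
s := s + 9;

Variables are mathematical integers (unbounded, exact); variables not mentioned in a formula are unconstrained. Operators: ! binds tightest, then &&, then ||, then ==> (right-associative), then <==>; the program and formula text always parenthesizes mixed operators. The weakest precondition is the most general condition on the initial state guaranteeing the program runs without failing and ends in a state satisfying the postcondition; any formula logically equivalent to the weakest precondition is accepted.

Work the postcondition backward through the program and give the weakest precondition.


Working backward. After the program, the postcondition (!(tot + 7 < 3*lim + d - 4 ==> 2*lim + 5 != k - 9)) && (!(d - 9 == 3*tot - 1)) must hold; in canonical form it is (!(tot < d + 3*lim - 11 ==> 2*lim != k - 14)) && (!(d == 3*tot + 8)).
Before s := s + 9: (!(tot < d + 3*lim - 11 ==> 2*lim != k - 14)) && (!(d == 3*tot + 8))
Before d := d - 7: (!(tot < d + 3*lim - 18 ==> 2*lim != k - 14)) && (!(d == 3*tot + 15))
Before k := 2*tot + 6: (!(tot < d + 3*lim - 18 ==> 2*lim != 2*tot - 8)) && (!(d == 3*tot + 15))
Answer: WP = (!(tot < d + 3*lim - 18 ==> 2*lim != 2*tot - 8)) && (!(d == 3*tot + 15))


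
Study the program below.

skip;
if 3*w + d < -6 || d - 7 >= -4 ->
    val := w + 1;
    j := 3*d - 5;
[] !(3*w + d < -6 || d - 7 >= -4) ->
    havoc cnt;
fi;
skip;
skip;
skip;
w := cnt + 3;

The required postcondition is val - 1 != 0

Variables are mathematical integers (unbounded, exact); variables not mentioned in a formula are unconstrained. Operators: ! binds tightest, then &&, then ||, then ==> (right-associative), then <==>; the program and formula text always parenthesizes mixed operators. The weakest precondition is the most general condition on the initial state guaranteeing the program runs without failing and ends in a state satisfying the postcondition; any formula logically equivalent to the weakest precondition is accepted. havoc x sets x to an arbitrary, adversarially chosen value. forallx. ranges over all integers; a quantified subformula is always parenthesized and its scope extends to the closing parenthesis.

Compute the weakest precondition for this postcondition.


Working backward. After the program, the postcondition val - 1 != 0 must hold; in canonical form it is val != 1.
Before w := cnt + 3: val != 1
Before skip: val != 1
Before skip: val != 1
Before skip: val != 1
Then branch requires w != 0; else branch requires val != 1.
Before the if: ((d + 3*w < -6 || d >= 3) ==> w != 0) && ((!(d + 3*w < -6 || d >= 3)) ==> val != 1)
Before skip: ((d + 3*w < -6 || d >= 3) ==> w != 0) && ((!(d + 3*w < -6 || d >= 3)) ==> val != 1)
Answer: WP = ((d + 3*w < -6 || d >= 3) ==> w != 0) && ((!(d + 3*w < -6 || d >= 3)) ==> val != 1)


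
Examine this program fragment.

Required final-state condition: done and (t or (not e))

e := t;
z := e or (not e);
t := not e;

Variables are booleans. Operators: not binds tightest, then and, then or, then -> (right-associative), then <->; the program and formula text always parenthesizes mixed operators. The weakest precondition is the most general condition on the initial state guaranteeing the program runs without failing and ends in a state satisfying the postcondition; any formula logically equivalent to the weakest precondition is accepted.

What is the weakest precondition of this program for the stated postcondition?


Working backward. After the program, done and (t or (not e)) must hold.
Before t := not e: done and (not e)
Before z := e or (not e): done and (not e)
Before e := t: done and (not t)
Answer: WP = done and (not t)


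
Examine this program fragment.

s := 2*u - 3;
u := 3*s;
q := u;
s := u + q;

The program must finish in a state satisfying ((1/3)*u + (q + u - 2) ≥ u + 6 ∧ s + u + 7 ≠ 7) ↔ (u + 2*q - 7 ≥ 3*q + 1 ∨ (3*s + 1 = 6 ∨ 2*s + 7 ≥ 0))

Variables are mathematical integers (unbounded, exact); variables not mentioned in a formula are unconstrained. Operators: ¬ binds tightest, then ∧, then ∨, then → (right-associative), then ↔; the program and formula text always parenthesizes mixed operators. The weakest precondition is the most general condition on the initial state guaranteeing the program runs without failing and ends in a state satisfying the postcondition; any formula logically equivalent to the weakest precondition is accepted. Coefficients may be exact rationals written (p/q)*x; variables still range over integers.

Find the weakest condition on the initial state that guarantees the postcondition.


Working backward. After the program, the postcondition ((1/3)*u + (q + u - 2) ≥ u + 6 ∧ s + u + 7 ≠ 7) ↔ (u + 2*q - 7 ≥ 3*q + 1 ∨ (3*s + 1 = 6 ∨ 2*s + 7 ≥ 0)) must hold; in canonical form it is (q + (1/3)*u ≥ 8 ∧ s + u ≠ 0) ↔ (u ≥ q + 8 ∨ 3*s = 5 ∨ 2*s ≥ -7).
Before s := u + q: (q + (1/3)*u ≥ 8 ∧ q + 2*u ≠ 0) ↔ (u ≥ q + 8 ∨ 3*q + 3*u = 5 ∨ 2*q + 2*u ≥ -7)
Before q := u: ((4/3)*u ≥ 8 ∧ 3*u ≠ 0) ↔ (6*u = 5 ∨ 4*u ≥ -7)
Before u := 3*s: (4*s ≥ 8 ∧ 9*s ≠ 0) ↔ (18*s = 5 ∨ 12*s ≥ -7)
Before s := 2*u - 3: (8*u ≥ 20 ∧ 18*u ≠ 27) ↔ (36*u = 59 ∨ 24*u ≥ 29)
Answer: WP = (8*u ≥ 20 ∧ 18*u ≠ 27) ↔ (36*u = 59 ∨ 24*u ≥ 29)


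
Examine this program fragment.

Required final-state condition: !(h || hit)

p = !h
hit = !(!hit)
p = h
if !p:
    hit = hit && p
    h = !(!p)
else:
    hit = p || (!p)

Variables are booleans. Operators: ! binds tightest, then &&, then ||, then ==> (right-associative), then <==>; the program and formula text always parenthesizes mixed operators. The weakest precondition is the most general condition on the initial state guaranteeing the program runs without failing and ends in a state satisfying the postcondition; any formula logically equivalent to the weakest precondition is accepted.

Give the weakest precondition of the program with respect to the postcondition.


Working backward. After the program, !(h || hit) must hold.
Then branch requires !(p || (hit && p)); else branch requires false.
Before the if: ((!p) ==> (!(p || (hit && p)))) && (!p)
Before p := h: ((!h) ==> (!(h || (hit && h)))) && (!h)
Before hit := !(!hit): ((!h) ==> (!(h || (hit && h)))) && (!h)
Before p := !h: ((!h) ==> (!(h || (hit && h)))) && (!h)
Answer: WP = ((!h) ==> (!(h || (hit && h)))) && (!h)


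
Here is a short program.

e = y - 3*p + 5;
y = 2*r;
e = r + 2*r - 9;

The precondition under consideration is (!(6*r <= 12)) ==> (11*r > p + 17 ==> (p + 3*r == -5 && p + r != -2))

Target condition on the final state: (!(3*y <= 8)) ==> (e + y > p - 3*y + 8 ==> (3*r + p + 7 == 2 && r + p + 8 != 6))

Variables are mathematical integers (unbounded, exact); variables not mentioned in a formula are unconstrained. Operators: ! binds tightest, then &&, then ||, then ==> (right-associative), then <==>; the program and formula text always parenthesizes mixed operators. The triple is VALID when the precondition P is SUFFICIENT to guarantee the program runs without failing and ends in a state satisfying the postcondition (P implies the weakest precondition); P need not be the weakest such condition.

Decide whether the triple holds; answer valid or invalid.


Working backward. After the program, the postcondition (!(3*y <= 8)) ==> (e + y > p - 3*y + 8 ==> (3*r + p + 7 == 2 && r + p + 8 != 6)) must hold; in canonical form it is (!(3*y <= 8)) ==> (e + 4*y > p + 8 ==> (p + 3*r == -5 && p + r != -2)).
Before e := r + 2*r - 9: (!(3*y <= 8)) ==> (3*r + 4*y > p + 17 ==> (p + 3*r == -5 && p + r != -2))
Before y := 2*r: (!(6*r <= 8)) ==> (11*r > p + 17 ==> (p + 3*r == -5 && p + r != -2))
Before e := y - 3*p + 5: (!(6*r <= 8)) ==> (11*r > p + 17 ==> (p + 3*r == -5 && p + r != -2))
The weakest precondition is (!(6*r <= 8)) ==> (11*r > p + 17 ==> (p + 3*r == -5 && p + r != -2)).
Check whether (!(6*r <= 12)) ==> (11*r > p + 17 ==> (p + 3*r == -5 && p + r != -2)) implies it.
Countermodel: at the initial state p = -4, r = 2, the precondition holds but the weakest precondition fails.
Answer: invalid


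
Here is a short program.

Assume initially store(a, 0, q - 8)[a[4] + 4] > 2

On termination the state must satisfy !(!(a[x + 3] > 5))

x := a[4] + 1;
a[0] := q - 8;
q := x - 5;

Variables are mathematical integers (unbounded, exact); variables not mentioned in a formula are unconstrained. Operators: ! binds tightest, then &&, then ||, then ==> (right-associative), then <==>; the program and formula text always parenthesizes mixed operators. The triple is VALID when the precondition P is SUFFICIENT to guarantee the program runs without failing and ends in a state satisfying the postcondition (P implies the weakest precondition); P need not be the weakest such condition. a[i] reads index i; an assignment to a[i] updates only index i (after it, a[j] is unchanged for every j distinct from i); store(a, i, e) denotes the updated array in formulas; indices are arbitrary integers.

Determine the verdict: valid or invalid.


Working backward. After the program, the postcondition !(!(a[x + 3] > 5)) must hold; in canonical form it is a[x + 3] > 5.
Before q := x - 5: a[x + 3] > 5
Before a[0] := q - 8: store(a, 0, q - 8)[x + 3] > 5
Before x := a[4] + 1: store(a, 0, q - 8)[a[4] + 4] > 5
The weakest precondition is store(a, 0, q - 8)[a[4] + 4] > 5.
Check whether store(a, 0, q - 8)[a[4] + 4] > 2 implies it.
Countermodel: at the initial state a = {[-1] = 3, [0] = 2, [4] = -5, elsewhere 2}, q = 13, the precondition holds but the weakest precondition fails.
Answer: invalid


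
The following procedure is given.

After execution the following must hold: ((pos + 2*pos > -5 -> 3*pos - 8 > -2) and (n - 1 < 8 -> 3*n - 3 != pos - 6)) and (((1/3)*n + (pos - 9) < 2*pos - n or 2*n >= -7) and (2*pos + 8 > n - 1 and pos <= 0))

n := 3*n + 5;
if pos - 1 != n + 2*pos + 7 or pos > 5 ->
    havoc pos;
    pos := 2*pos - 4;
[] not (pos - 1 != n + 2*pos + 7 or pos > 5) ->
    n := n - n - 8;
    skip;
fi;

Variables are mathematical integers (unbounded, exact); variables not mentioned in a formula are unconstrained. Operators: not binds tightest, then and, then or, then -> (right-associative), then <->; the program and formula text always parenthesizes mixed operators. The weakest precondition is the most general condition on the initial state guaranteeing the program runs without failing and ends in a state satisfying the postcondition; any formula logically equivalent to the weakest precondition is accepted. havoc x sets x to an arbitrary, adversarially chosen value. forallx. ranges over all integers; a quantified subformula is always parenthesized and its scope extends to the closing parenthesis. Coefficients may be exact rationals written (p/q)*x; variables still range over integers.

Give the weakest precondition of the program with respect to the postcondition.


Working backward. After the program, the postcondition ((pos + 2*pos > -5 -> 3*pos - 8 > -2) and (n - 1 < 8 -> 3*n - 3 != pos - 6)) and (((1/3)*n + (pos - 9) < 2*pos - n or 2*n >= -7) and (2*pos + 8 > n - 1 and pos <= 0)) must hold; in canonical form it is (3*pos > -5 -> 3*pos > 6) and (n < 9 -> 3*n != pos - 3) and ((4/3)*n < pos + 9 or 2*n >= -7) and 2*pos > n - 9 and pos <= 0.
Then branch requires forall pos_1. ((6*pos_1 > 7 -> 6*pos_1 > 18) and (n < 9 -> 3*n != 2*pos_1 - 7) and ((4/3)*n < 2*pos_1 + 5 or 2*n >= -7) and 4*pos_1 > n - 1 and 2*pos_1 <= 4); else branch requires (3*pos > -5 -> 3*pos > 6) and pos != -21 and pos > -59/3 and 2*pos > -17 and pos <= 0.
Before the if: ((n + pos != -8 or pos > 5) -> (forall pos_1. ((6*pos_1 > 7 -> 6*pos_1 > 18) and (n < 9 -> 3*n != 2*pos_1 - 7) and ((4/3)*n < 2*pos_1 + 5 or 2*n >= -7) and 4*pos_1 > n - 1 and 2*pos_1 <= 4))) and ((not (n + pos != -8 or pos > 5)) -> ((3*pos > -5 -> 3*pos > 6) and pos != -21 and pos > -59/3 and 2*pos > -17 and pos <= 0))
Before n := 3*n + 5: ((3*n + pos != -13 or pos > 5) -> (forall pos_1. ((6*pos_1 > 7 -> 6*pos_1 > 18) and (3*n < 4 -> 9*n != 2*pos_1 - 22) and (4*n < 2*pos_1 - 5/3 or 6*n >= -17) and 4*pos_1 > 3*n + 4 and 2*pos_1 <= 4))) and ((not (3*n + pos != -13 or pos > 5)) -> ((3*pos > -5 -> 3*pos > 6) and pos != -21 and pos > -59/3 and 2*pos > -17 and pos <= 0))
Answer: WP = ((3*n + pos != -13 or pos > 5) -> (forall pos_1. ((6*pos_1 > 7 -> 6*pos_1 > 18) and (3*n < 4 -> 9*n != 2*pos_1 - 22) and (4*n < 2*pos_1 - 5/3 or 6*n >= -17) and 4*pos_1 > 3*n + 4 and 2*pos_1 <= 4))) and ((not (3*n + pos != -13 or pos > 5)) -> ((3*pos > -5 -> 3*pos > 6) and pos != -21 and pos > -59/3 and 2*pos > -17 and pos <= 0))
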